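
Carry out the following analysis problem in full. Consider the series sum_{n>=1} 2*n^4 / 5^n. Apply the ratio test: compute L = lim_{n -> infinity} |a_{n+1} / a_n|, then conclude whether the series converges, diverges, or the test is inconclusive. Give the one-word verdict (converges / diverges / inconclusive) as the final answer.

Let a_n denote the general term. Form the ratio a_{n+1}/a_n and simplify:
a_{n+1}/a_n = (n + 1)^4/(5*n^4)
Take the limit as n -> infinity: L = 1/5.
Since L = 1/5 < 1, the ratio test implies the series converges.

converges


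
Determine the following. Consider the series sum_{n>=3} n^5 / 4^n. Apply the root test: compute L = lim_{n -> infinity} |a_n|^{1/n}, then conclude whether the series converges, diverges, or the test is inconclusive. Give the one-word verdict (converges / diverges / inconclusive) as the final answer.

Let a_n denote the general term. Form |a_n|^(1/n) and simplify:
|a_n|^(1/n) = n^(5/n)/4
Take the limit as n -> infinity: L = 1/4.
Since L = 1/4 < 1, the root test implies convergence.

converges


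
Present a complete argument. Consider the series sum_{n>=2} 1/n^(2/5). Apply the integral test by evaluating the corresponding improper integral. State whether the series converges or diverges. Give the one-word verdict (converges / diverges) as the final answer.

Let f(x) = x^(-2/5). Then f is positive, continuous, and decreasing on [2, infinity), so the integral test applies.
Compute the improper integral int_{2}^infinity f(x) dx:
  antiderivative F(x) = 5*x^(3/5)/3.
  As x -> infinity, F(x) -> infinity (since p = 2/5 < 1).
  So the integral diverges. By the integral test, the series diverges.

diverges


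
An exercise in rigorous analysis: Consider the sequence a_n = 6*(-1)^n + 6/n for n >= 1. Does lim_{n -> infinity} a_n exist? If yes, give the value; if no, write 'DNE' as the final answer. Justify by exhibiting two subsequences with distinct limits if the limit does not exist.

Examine the behaviour of a_n along subsequences.
a_{2k} = 6 + 6/(2k) -> 6. a_{2k+1} = -6 + 6/(2k+1) -> -6.
Since these two subsequential limits are 6 and -6, distinct, the full sequence cannot converge (a convergent sequence has all subsequences tending to the same limit). So lim a_n does not exist.

DNE


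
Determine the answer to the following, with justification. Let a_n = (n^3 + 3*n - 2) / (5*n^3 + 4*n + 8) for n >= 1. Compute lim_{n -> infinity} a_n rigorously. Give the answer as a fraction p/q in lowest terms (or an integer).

Divide numerator and denominator by n^3, the highest power:
numerator / n^3 = 1 + 3/n^2 - 2/n^3
denominator / n^3 = 5 + 4/n^2 + 8/n^3
As n -> infinity, all terms of the form c/n^k (k >= 1) tend to 0.
So numerator / n^3 -> 1 and denominator / n^3 -> 5.
Therefore lim a_n = 1/5.

1/5


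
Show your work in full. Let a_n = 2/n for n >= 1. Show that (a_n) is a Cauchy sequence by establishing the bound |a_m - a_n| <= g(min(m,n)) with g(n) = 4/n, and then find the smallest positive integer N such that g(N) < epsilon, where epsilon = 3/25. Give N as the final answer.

For any m, n >= 1, by the triangle inequality:
|a_m - a_n| = |2/m - 2/n| <= 2*1/m + 2*1/n <= 4/min(m,n).
So g(n) = 4/n bounds the Cauchy difference. Since g(n) -> 0, (a_n) is Cauchy.
Now solve g(N) < 3/25: 4/N < 3/25 <=> N > 4 / (3/25) = 100/3.
The smallest integer strictly greater than 100/3 is N = 34.
Check: g(34) = 4/34 = 2/17 < 3/25; g(33) = 4/33 >= 3/25. So N = 34.

34


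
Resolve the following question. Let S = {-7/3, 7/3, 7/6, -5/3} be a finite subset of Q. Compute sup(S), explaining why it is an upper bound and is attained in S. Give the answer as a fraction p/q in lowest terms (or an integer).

S is finite, so sup(S) = max(S).
Sorted decreasing:
7/3, 7/6, -5/3, -7/3
The extremum is 7/3.
For every x in S, x <= 7/3. And 7/3 is in S, so it is attained.
Therefore sup(S) = 7/3.

7/3


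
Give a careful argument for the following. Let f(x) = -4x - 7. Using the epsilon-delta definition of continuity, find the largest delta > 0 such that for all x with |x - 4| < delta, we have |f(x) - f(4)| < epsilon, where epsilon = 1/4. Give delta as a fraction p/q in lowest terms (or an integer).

We compute f(4) = -4*(4) - 7 = -23.
|f(x) - f(4)| = |-4x - 7 - (-23)| = |-4(x - 4)| = 4|x - 4|.
We need 4|x - 4| < 1/4, i.e. |x - 4| < 1/4 / 4 = 1/16.
So any delta <= 1/16 works. Conversely, if delta > 1/16, then x = 4 + 1/16 satisfies |x - 4| = 1/16 < delta but |f(x) - f(4)| = 4 * 1/16 = 1/4, which is not < 1/4; so no larger delta works.
Hence the largest such delta is 1/16.

1/16


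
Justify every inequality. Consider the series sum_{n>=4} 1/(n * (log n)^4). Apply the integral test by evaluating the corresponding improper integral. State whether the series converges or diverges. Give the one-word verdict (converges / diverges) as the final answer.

Let f(x) = 1/(x*log(x)^4). Then f is positive, continuous, and decreasing on [4, infinity), so the integral test applies.
Compute the improper integral int_{4}^infinity f(x) dx:
  antiderivative F(x) = -1/(3*log(x)^3).
  F(x) -> 0 as x -> infinity.  int = 0 - F(4) = 1/(3*log(4)^3) < infinity. By the integral test, the series converges.

converges


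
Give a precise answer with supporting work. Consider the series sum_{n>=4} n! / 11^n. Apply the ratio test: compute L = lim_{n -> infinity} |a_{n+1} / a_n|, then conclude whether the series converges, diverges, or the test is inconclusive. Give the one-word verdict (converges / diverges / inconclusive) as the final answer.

Let a_n denote the general term. Form the ratio a_{n+1}/a_n and simplify:
a_{n+1}/a_n = n/11 + 1/11
Take the limit as n -> infinity: L = infinity.
Since L = infinity > 1 (or L = infinity), the ratio test implies the series diverges.

diverges


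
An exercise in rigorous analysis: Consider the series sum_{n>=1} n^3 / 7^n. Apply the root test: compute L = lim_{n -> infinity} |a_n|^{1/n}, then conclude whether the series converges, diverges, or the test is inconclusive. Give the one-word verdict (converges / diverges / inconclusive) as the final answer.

Let a_n denote the general term. Form |a_n|^(1/n) and simplify:
|a_n|^(1/n) = n^(3/n)/7
Take the limit as n -> infinity: L = 1/7.
Since L = 1/7 < 1, the root test implies convergence.

converges


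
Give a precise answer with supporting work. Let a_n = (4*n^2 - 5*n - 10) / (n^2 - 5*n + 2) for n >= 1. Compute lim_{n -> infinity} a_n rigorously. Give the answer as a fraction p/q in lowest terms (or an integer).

Divide numerator and denominator by n^2, the highest power:
numerator / n^2 = 4 - 5/n - 10/n^2
denominator / n^2 = 1 - 5/n + 2/n^2
As n -> infinity, all terms of the form c/n^k (k >= 1) tend to 0.
So numerator / n^2 -> 4 and denominator / n^2 -> 1.
Therefore lim a_n = 4.

4


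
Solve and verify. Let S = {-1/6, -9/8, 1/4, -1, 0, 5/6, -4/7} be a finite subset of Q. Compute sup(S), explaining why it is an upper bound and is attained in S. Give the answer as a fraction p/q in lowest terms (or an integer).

S is finite, so sup(S) = max(S).
Sorted decreasing:
5/6, 1/4, 0, -1/6, -4/7, -1, -9/8
The extremum is 5/6.
For every x in S, x <= 5/6. And 5/6 is in S, so it is attained.
Therefore sup(S) = 5/6.

5/6


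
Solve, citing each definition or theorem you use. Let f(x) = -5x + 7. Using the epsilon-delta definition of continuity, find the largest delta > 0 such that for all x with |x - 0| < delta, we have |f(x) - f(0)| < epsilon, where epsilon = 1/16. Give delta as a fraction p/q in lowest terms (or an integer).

We compute f(0) = -5*(0) + 7 = 7.
|f(x) - f(0)| = |-5x + 7 - (7)| = |-5(x - 0)| = 5|x - 0|.
We need 5|x - 0| < 1/16, i.e. |x - 0| < 1/16 / 5 = 1/80.
So any delta <= 1/80 works. Conversely, if delta > 1/80, then x = 0 + 1/80 satisfies |x - 0| = 1/80 < delta but |f(x) - f(0)| = 5 * 1/80 = 1/16, which is not < 1/16; so no larger delta works.
Hence the largest such delta is 1/80.

1/80


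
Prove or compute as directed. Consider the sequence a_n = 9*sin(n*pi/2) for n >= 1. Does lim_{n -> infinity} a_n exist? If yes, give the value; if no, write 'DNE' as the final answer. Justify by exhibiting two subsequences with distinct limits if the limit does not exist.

Examine the behaviour of a_n along subsequences.
a_{4k+1} = 9*sin(pi/2 + 2k*pi) = 9 -> 9. a_{4k+3} = 9*sin(3pi/2 + 2k*pi) = -9 -> -9.
Since these two subsequential limits are 9 and -9, distinct, the full sequence cannot converge (a convergent sequence has all subsequences tending to the same limit). So lim a_n does not exist.

DNE


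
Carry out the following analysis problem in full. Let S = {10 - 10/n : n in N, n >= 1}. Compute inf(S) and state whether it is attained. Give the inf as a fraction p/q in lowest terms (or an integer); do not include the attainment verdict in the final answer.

Analysis:
- Values: 0, 5, 20/3, 15/2, ... strictly increasing.
- Minimum is 0 (n=1); inf = 0 (attained).
- 10 - 10/n -> 10 from below; sup = 10, not attained.
Conclusion: inf(S) = 0, attained in S.

0


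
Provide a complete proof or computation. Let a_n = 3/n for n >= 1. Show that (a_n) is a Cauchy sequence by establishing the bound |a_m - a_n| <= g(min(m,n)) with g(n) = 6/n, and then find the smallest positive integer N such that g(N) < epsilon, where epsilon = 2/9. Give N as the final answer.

For any m, n >= 1, by the triangle inequality:
|a_m - a_n| = |3/m - 3/n| <= 3*1/m + 3*1/n <= 6/min(m,n).
So g(n) = 6/n bounds the Cauchy difference. Since g(n) -> 0, (a_n) is Cauchy.
Now solve g(N) < 2/9: 6/N < 2/9 <=> N > 6 / (2/9) = 27.
The smallest integer strictly greater than 27 is N = 28.
Check: g(28) = 6/28 = 3/14 < 2/9; g(27) = 2/9 >= 2/9. So N = 28.

28


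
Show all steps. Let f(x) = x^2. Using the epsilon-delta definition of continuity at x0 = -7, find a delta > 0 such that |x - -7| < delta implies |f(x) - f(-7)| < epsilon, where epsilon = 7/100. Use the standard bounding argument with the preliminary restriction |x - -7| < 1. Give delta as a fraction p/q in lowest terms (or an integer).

Factor: |x^2 - (-7)^2| = |x - -7| * |x + -7|.
Impose |x - -7| < 1 first. Then |x + -7| = |(x - -7) + 2*(-7)| <= |x - -7| + 2*|-7| < 1 + 14 = 15.
So |x^2 - (-7)^2| < delta * 15.
We need delta * 15 <= 7/100, i.e. delta <= 7/100/15 = 7/1500.
Since 7/1500 < 1, this is tighter than 1; take delta = 7/1500.
So delta = 7/1500 works.

7/1500


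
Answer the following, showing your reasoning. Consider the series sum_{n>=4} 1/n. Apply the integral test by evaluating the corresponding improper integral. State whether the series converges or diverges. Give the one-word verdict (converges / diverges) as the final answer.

Let f(x) = 1/x. Then f is positive, continuous, and decreasing on [4, infinity), so the integral test applies.
Compute the improper integral int_{4}^infinity f(x) dx:
  antiderivative F(x) = log(x).
  As x -> infinity, log(x) -> infinity.
  So int = infinity - log(4) = infinity. By the integral test, the series diverges.

diverges


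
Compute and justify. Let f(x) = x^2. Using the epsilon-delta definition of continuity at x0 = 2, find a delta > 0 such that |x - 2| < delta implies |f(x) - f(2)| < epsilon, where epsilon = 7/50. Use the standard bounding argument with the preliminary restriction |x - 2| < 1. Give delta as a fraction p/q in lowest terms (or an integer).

Factor: |x^2 - (2)^2| = |x - 2| * |x + 2|.
Impose |x - 2| < 1 first. Then |x + 2| = |(x - 2) + 2*(2)| <= |x - 2| + 2*|2| < 1 + 4 = 5.
So |x^2 - (2)^2| < delta * 5.
We need delta * 5 <= 7/50, i.e. delta <= 7/50/5 = 7/250.
Since 7/250 < 1, this is tighter than 1; take delta = 7/250.
So delta = 7/250 works.

7/250


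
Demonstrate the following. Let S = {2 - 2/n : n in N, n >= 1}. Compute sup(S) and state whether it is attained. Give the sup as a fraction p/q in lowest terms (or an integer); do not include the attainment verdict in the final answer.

Analysis:
- Values: 0, 1, 4/3, 3/2, ... strictly increasing.
- Minimum is 0 (n=1); inf = 0 (attained).
- 2 - 2/n -> 2 from below; sup = 2, not attained.
Conclusion: sup(S) = 2, not attained in S.

2


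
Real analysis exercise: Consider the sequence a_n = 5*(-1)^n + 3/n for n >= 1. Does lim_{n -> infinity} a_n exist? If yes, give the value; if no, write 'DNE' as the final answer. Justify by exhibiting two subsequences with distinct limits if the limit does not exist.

Examine the behaviour of a_n along subsequences.
a_{2k} = 5 + 3/(2k) -> 5. a_{2k+1} = -5 + 3/(2k+1) -> -5.
Since these two subsequential limits are 5 and -5, distinct, the full sequence cannot converge (a convergent sequence has all subsequences tending to the same limit). So lim a_n does not exist.

DNE


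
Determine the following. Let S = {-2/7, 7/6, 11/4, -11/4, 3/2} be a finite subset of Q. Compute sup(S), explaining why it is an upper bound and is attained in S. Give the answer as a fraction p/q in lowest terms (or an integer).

S is finite, so sup(S) = max(S).
Sorted decreasing:
11/4, 3/2, 7/6, -2/7, -11/4
The extremum is 11/4.
For every x in S, x <= 11/4. And 11/4 is in S, so it is attained.
Therefore sup(S) = 11/4.

11/4


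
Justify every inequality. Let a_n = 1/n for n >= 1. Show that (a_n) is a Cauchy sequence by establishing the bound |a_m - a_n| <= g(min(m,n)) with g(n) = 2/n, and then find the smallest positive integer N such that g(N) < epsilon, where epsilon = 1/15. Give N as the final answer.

For any m, n >= 1, by the triangle inequality:
|a_m - a_n| = |1/m - 1/n| <= 1/m + 1/n <= 2/min(m,n).
So g(n) = 2/n bounds the Cauchy difference. Since g(n) -> 0, (a_n) is Cauchy.
Now solve g(N) < 1/15: 2/N < 1/15 <=> N > 2 / (1/15) = 30.
The smallest integer strictly greater than 30 is N = 31.
Check: g(31) = 2/31 = 2/31 < 1/15; g(30) = 1/15 >= 1/15. So N = 31.

31


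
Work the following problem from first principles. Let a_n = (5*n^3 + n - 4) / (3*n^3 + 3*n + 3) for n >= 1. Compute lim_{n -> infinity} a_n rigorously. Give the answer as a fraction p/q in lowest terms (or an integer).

Divide numerator and denominator by n^3, the highest power:
numerator / n^3 = 5 + n^(-2) - 4/n^3
denominator / n^3 = 3 + 3/n^2 + 3/n^3
As n -> infinity, all terms of the form c/n^k (k >= 1) tend to 0.
So numerator / n^3 -> 5 and denominator / n^3 -> 3.
Therefore lim a_n = 5/3.

5/3


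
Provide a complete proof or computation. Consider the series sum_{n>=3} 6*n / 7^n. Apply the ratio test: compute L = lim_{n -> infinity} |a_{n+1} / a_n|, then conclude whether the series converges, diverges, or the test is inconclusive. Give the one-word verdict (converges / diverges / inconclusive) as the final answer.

Let a_n denote the general term. Form the ratio a_{n+1}/a_n and simplify:
a_{n+1}/a_n = (n + 1)/(7*n)
Take the limit as n -> infinity: L = 1/7.
Since L = 1/7 < 1, the ratio test implies the series converges.

converges


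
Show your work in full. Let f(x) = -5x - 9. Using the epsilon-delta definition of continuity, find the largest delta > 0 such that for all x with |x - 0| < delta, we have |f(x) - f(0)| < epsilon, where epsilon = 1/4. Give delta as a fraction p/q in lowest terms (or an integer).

We compute f(0) = -5*(0) - 9 = -9.
|f(x) - f(0)| = |-5x - 9 - (-9)| = |-5(x - 0)| = 5|x - 0|.
We need 5|x - 0| < 1/4, i.e. |x - 0| < 1/4 / 5 = 1/20.
So any delta <= 1/20 works. Conversely, if delta > 1/20, then x = 0 + 1/20 satisfies |x - 0| = 1/20 < delta but |f(x) - f(0)| = 5 * 1/20 = 1/4, which is not < 1/4; so no larger delta works.
Hence the largest such delta is 1/20.

1/20


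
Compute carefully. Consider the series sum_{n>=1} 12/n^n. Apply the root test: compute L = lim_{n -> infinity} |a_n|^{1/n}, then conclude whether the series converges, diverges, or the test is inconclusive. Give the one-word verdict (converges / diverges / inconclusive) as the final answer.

Let a_n denote the general term. Form |a_n|^(1/n) and simplify:
|a_n|^(1/n) = 12^(1/n)/n
Take the limit as n -> infinity: L = 0.
Since L = 0 < 1, the root test implies convergence.

converges


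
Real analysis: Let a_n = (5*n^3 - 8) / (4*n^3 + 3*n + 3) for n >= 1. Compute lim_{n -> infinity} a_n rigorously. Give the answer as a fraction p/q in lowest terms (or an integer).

Divide numerator and denominator by n^3, the highest power:
numerator / n^3 = 5 - 8/n^3
denominator / n^3 = 4 + 3/n^2 + 3/n^3
As n -> infinity, all terms of the form c/n^k (k >= 1) tend to 0.
So numerator / n^3 -> 5 and denominator / n^3 -> 4.
Therefore lim a_n = 5/4.

5/4


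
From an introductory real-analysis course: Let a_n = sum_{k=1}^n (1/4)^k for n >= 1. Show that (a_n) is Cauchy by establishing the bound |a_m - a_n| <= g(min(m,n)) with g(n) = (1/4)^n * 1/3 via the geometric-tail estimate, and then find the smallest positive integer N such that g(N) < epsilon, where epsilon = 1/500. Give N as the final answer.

For m > n >= 1: |a_m - a_n| = sum_{k=n+1}^m (1/4)^k < sum_{k=n+1}^infinity (1/4)^k = (1/4)^(n+1) / (1 - 1/4) = (1/4)^n * (1/4) * (4/3) = (1/4)^n * 1/3.
So g(n) = (1/4)^n / 3. Since g(n) -> 0, (a_n) is Cauchy.
Now solve g(N) < 1/500: (1/4)^N / 3 < 1/500 <=> 4^N > 1 / (3 * 1/500) = 500/3.
Check powers of 4: 4^3 = 64 <= 500/3, 4^4 = 256 > 500/3.
So the smallest such N is 4. Check: g(4) = 1/(3 * 256) = 1/768 < 1/500.

4


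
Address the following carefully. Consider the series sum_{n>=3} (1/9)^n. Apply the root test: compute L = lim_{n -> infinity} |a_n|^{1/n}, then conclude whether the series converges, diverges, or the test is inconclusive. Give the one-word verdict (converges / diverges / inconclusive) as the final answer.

Let a_n denote the general term. Form |a_n|^(1/n) and simplify:
|a_n|^(1/n) = 1/9
Take the limit as n -> infinity: L = 1/9.
Since L = 1/9 < 1, the root test implies convergence.

converges


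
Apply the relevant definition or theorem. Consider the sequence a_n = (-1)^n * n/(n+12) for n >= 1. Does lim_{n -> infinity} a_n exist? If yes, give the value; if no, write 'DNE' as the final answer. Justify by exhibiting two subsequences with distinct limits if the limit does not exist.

Examine the behaviour of a_n along subsequences.
a_{2k} = 2k/(2k+12) -> 1. a_{2k+1} = -(2k+1)/(2k+13) -> -1.
Since these two subsequential limits are 1 and -1, distinct, the full sequence cannot converge (a convergent sequence has all subsequences tending to the same limit). So lim a_n does not exist.

DNE


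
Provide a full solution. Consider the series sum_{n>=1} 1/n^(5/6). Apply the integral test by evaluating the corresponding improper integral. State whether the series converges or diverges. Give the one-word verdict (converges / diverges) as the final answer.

Let f(x) = x^(-5/6). Then f is positive, continuous, and decreasing on [1, infinity), so the integral test applies.
Compute the improper integral int_{1}^infinity f(x) dx:
  antiderivative F(x) = 6*x^(1/6).
  As x -> infinity, F(x) -> infinity (since p = 5/6 < 1).
  So the integral diverges. By the integral test, the series diverges.

diverges


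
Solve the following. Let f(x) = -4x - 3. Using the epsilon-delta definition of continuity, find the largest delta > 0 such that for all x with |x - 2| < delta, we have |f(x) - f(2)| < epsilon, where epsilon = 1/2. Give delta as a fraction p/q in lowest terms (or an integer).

We compute f(2) = -4*(2) - 3 = -11.
|f(x) - f(2)| = |-4x - 3 - (-11)| = |-4(x - 2)| = 4|x - 2|.
We need 4|x - 2| < 1/2, i.e. |x - 2| < 1/2 / 4 = 1/8.
So any delta <= 1/8 works. Conversely, if delta > 1/8, then x = 2 + 1/8 satisfies |x - 2| = 1/8 < delta but |f(x) - f(2)| = 4 * 1/8 = 1/2, which is not < 1/2; so no larger delta works.
Hence the largest such delta is 1/8.

1/8


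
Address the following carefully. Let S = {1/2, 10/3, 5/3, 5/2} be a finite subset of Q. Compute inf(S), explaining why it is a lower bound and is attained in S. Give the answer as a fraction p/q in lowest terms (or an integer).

S is finite, so inf(S) = min(S).
Sorted increasing:
1/2, 5/3, 5/2, 10/3
The extremum is 1/2.
For every x in S, x >= 1/2. And 1/2 is in S, so it is attained.
Therefore inf(S) = 1/2.

1/2


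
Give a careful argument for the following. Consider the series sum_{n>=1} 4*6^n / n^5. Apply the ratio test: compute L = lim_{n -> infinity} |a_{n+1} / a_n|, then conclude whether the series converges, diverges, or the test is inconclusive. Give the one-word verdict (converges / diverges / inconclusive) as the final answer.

Let a_n denote the general term. Form the ratio a_{n+1}/a_n and simplify:
a_{n+1}/a_n = 6*n^5/(n + 1)^5
Take the limit as n -> infinity: L = 6.
Since L = 6 > 1 (or L = infinity), the ratio test implies the series diverges.

diverges


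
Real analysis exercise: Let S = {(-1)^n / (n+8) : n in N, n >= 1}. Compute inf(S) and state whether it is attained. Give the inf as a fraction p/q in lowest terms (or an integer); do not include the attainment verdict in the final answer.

Analysis:
- Values: -1/9, 1/10, -1/11, 1/12, -1/13, ...
- Positive terms (even n): 1/(2+8), 1/(4+8), ... decreasing -> max = 1/10 (n=2).
- Negative terms (odd n): -1/(1+8), -1/(3+8), ... increasing -> min = -1/9 (n=1).
- So sup = 1/10 (attained at n=2); inf = -1/9 (attained at n=1).
Conclusion: inf(S) = -1/9, attained in S.

-1/9


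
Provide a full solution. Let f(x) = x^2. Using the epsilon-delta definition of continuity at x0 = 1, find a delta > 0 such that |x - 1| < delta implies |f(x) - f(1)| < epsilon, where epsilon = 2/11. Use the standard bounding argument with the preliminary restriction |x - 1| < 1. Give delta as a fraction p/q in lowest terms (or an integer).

Factor: |x^2 - (1)^2| = |x - 1| * |x + 1|.
Impose |x - 1| < 1 first. Then |x + 1| = |(x - 1) + 2*(1)| <= |x - 1| + 2*|1| < 1 + 2 = 3.
So |x^2 - (1)^2| < delta * 3.
We need delta * 3 <= 2/11, i.e. delta <= 2/11/3 = 2/33.
Since 2/33 < 1, this is tighter than 1; take delta = 2/33.
So delta = 2/33 works.

2/33


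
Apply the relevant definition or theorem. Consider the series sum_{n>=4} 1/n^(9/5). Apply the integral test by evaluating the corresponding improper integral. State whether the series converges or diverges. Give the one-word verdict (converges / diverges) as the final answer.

Let f(x) = x^(-9/5). Then f is positive, continuous, and decreasing on [4, infinity), so the integral test applies.
Compute the improper integral int_{4}^infinity f(x) dx:
  antiderivative F(x) = -5/(4*x^(4/5)).
  As x -> infinity, F(x) -> 0 (since p = 9/5 > 1).
  So int = F(infinity) - F(4) = 0 - (-5*2^(2/5)/16) = 5*2^(2/5)/16.
  Finite, so by the integral test, the series converges.

converges


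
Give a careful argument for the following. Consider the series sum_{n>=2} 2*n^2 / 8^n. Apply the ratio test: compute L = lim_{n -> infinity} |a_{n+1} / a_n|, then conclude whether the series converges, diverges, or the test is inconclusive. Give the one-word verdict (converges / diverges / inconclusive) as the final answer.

Let a_n denote the general term. Form the ratio a_{n+1}/a_n and simplify:
a_{n+1}/a_n = (n + 1)^2/(8*n^2)
Take the limit as n -> infinity: L = 1/8.
Since L = 1/8 < 1, the ratio test implies the series converges.

converges


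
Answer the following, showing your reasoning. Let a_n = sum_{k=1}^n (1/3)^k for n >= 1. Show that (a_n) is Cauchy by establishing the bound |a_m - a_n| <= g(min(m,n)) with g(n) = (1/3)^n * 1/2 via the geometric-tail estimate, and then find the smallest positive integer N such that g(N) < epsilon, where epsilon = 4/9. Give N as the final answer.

For m > n >= 1: |a_m - a_n| = sum_{k=n+1}^m (1/3)^k < sum_{k=n+1}^infinity (1/3)^k = (1/3)^(n+1) / (1 - 1/3) = (1/3)^n * (1/3) * (3/2) = (1/3)^n * 1/2.
So g(n) = (1/3)^n / 2. Since g(n) -> 0, (a_n) is Cauchy.
Now solve g(N) < 4/9: (1/3)^N / 2 < 4/9 <=> 3^N > 1 / (2 * 4/9) = 9/8.
Check powers of 3: 3^0 = 1 <= 9/8, 3^1 = 3 > 9/8.
So the smallest such N is 1. Check: g(1) = 1/(2 * 3) = 1/6 < 4/9.

1


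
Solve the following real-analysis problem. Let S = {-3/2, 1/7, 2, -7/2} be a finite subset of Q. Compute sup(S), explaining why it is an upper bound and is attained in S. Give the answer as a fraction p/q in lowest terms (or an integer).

S is finite, so sup(S) = max(S).
Sorted decreasing:
2, 1/7, -3/2, -7/2
The extremum is 2.
For every x in S, x <= 2. And 2 is in S, so it is attained.
Therefore sup(S) = 2.

2


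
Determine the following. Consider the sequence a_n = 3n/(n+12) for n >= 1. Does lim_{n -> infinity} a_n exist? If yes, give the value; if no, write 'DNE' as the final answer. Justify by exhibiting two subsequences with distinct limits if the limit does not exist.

Examine the behaviour of a_n along subsequences.
Even-n subsequence a_{2k} = 3(2k)/(2k+12) -> 3. Odd-n subsequence a_{2k+1} = 3(2k+1)/(2k+13) -> 3. Both tend to 3, which suggests the limit is 3; verify directly.
|a_n - 3| = |3n - 3(n+12)| / (n+12) = 36/(n+12) < 36/n for every n >= 1.
Given epsilon > 0, choose a positive integer N > 36/epsilon. Then for all n >= N, |a_n - 3| < 36/n <= 36/N < epsilon.
So by the definition of the limit, lim a_n exists and equals 3.

3


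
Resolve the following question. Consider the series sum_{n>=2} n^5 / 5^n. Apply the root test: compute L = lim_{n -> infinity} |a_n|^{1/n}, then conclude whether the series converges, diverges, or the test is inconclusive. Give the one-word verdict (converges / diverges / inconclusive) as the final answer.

Let a_n denote the general term. Form |a_n|^(1/n) and simplify:
|a_n|^(1/n) = n^(5/n)/5
Take the limit as n -> infinity: L = 1/5.
Since L = 1/5 < 1, the root test implies convergence.

converges


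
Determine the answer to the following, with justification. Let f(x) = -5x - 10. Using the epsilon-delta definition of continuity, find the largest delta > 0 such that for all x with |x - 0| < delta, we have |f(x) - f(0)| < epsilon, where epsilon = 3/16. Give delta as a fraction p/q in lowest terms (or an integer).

We compute f(0) = -5*(0) - 10 = -10.
|f(x) - f(0)| = |-5x - 10 - (-10)| = |-5(x - 0)| = 5|x - 0|.
We need 5|x - 0| < 3/16, i.e. |x - 0| < 3/16 / 5 = 3/80.
So any delta <= 3/80 works. Conversely, if delta > 3/80, then x = 0 + 3/80 satisfies |x - 0| = 3/80 < delta but |f(x) - f(0)| = 5 * 3/80 = 3/16, which is not < 3/16; so no larger delta works.
Hence the largest such delta is 3/80.

3/80


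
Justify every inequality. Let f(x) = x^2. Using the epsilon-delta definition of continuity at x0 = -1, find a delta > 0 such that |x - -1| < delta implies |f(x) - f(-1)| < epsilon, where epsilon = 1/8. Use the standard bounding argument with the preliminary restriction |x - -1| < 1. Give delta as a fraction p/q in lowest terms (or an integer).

Factor: |x^2 - (-1)^2| = |x - -1| * |x + -1|.
Impose |x - -1| < 1 first. Then |x + -1| = |(x - -1) + 2*(-1)| <= |x - -1| + 2*|-1| < 1 + 2 = 3.
So |x^2 - (-1)^2| < delta * 3.
We need delta * 3 <= 1/8, i.e. delta <= 1/8/3 = 1/24.
Since 1/24 < 1, this is tighter than 1; take delta = 1/24.
So delta = 1/24 works.

1/24


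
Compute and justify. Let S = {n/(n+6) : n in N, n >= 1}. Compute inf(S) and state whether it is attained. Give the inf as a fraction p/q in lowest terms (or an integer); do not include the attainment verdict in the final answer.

Analysis:
- Values: 1/7, 1/4, 1/3, 2/5, ... strictly increasing.
- Minimum is 1/7 (n=1); inf = 1/7 (attained).
- n/(n+6) = 1 - 6/(n+6) -> 1 from below as n -> infinity, and never equals 1.
- So sup = 1 (not attained).
Conclusion: inf(S) = 1/7, attained in S.

1/7


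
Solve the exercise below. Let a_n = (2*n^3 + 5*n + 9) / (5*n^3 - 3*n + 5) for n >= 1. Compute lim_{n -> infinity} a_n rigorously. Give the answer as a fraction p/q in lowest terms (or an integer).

Divide numerator and denominator by n^3, the highest power:
numerator / n^3 = 2 + 5/n^2 + 9/n^3
denominator / n^3 = 5 - 3/n^2 + 5/n^3
As n -> infinity, all terms of the form c/n^k (k >= 1) tend to 0.
So numerator / n^3 -> 2 and denominator / n^3 -> 5.
Therefore lim a_n = 2/5.

2/5


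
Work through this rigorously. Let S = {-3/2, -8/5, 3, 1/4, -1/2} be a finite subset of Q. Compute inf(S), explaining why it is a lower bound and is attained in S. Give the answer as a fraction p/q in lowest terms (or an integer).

S is finite, so inf(S) = min(S).
Sorted increasing:
-8/5, -3/2, -1/2, 1/4, 3
The extremum is -8/5.
For every x in S, x >= -8/5. And -8/5 is in S, so it is attained.
Therefore inf(S) = -8/5.

-8/5


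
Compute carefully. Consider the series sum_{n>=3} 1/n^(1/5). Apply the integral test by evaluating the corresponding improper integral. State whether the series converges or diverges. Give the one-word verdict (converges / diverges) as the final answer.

Let f(x) = x^(-1/5). Then f is positive, continuous, and decreasing on [3, infinity), so the integral test applies.
Compute the improper integral int_{3}^infinity f(x) dx:
  antiderivative F(x) = 5*x^(4/5)/4.
  As x -> infinity, F(x) -> infinity (since p = 1/5 < 1).
  So the integral diverges. By the integral test, the series diverges.

diverges


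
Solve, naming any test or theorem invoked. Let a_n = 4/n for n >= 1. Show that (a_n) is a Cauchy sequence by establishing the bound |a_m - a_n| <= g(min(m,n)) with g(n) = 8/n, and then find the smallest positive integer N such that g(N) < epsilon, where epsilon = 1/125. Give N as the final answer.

For any m, n >= 1, by the triangle inequality:
|a_m - a_n| = |4/m - 4/n| <= 4*1/m + 4*1/n <= 8/min(m,n).
So g(n) = 8/n bounds the Cauchy difference. Since g(n) -> 0, (a_n) is Cauchy.
Now solve g(N) < 1/125: 8/N < 1/125 <=> N > 8 / (1/125) = 1000.
The smallest integer strictly greater than 1000 is N = 1001.
Check: g(1001) = 8/1001 = 8/1001 < 1/125; g(1000) = 1/125 >= 1/125. So N = 1001.

1001


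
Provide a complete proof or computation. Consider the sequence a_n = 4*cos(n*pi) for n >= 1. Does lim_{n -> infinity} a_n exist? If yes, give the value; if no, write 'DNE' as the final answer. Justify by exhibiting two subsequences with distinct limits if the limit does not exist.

Examine the behaviour of a_n along subsequences.
cos(n*pi) = (-1)^n, so a_n = 4*(-1)^n. a_{2k} = 4 -> 4. a_{2k+1} = -4 -> -4.
Since these two subsequential limits are 4 and -4, distinct, the full sequence cannot converge (a convergent sequence has all subsequences tending to the same limit). So lim a_n does not exist.

DNE


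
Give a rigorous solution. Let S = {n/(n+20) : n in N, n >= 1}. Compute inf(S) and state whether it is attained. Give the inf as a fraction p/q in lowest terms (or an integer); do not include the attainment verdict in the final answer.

Analysis:
- Values: 1/21, 1/11, 3/23, 1/6, ... strictly increasing.
- Minimum is 1/21 (n=1); inf = 1/21 (attained).
- n/(n+20) = 1 - 20/(n+20) -> 1 from below as n -> infinity, and never equals 1.
- So sup = 1 (not attained).
Conclusion: inf(S) = 1/21, attained in S.

1/21


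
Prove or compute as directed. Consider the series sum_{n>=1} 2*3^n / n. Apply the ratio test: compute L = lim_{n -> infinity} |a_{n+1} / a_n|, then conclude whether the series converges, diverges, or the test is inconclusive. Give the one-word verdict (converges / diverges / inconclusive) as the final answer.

Let a_n denote the general term. Form the ratio a_{n+1}/a_n and simplify:
a_{n+1}/a_n = 3*n/(n + 1)
Take the limit as n -> infinity: L = 3.
Since L = 3 > 1 (or L = infinity), the ratio test implies the series diverges.

diverges


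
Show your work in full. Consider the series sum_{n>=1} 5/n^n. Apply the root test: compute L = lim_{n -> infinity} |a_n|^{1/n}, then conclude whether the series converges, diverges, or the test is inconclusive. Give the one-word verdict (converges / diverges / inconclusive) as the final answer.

Let a_n denote the general term. Form |a_n|^(1/n) and simplify:
|a_n|^(1/n) = 5^(1/n)/n
Take the limit as n -> infinity: L = 0.
Since L = 0 < 1, the root test implies convergence.

converges


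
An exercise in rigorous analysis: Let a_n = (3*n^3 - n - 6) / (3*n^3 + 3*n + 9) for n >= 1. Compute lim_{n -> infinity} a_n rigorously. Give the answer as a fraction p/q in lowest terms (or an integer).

Divide numerator and denominator by n^3, the highest power:
numerator / n^3 = 3 - 1/n^2 - 6/n^3
denominator / n^3 = 3 + 3/n^2 + 9/n^3
As n -> infinity, all terms of the form c/n^k (k >= 1) tend to 0.
So numerator / n^3 -> 3 and denominator / n^3 -> 3.
Therefore lim a_n = 1.

1


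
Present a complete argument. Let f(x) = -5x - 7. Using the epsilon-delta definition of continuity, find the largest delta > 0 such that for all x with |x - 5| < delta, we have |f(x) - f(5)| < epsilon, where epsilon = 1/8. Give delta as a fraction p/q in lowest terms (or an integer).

We compute f(5) = -5*(5) - 7 = -32.
|f(x) - f(5)| = |-5x - 7 - (-32)| = |-5(x - 5)| = 5|x - 5|.
We need 5|x - 5| < 1/8, i.e. |x - 5| < 1/8 / 5 = 1/40.
So any delta <= 1/40 works. Conversely, if delta > 1/40, then x = 5 + 1/40 satisfies |x - 5| = 1/40 < delta but |f(x) - f(5)| = 5 * 1/40 = 1/8, which is not < 1/8; so no larger delta works.
Hence the largest such delta is 1/40.

1/40


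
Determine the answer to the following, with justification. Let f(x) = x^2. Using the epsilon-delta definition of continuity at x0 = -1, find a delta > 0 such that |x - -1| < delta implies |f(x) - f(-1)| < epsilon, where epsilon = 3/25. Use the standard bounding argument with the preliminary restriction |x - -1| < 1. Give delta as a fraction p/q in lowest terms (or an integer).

Factor: |x^2 - (-1)^2| = |x - -1| * |x + -1|.
Impose |x - -1| < 1 first. Then |x + -1| = |(x - -1) + 2*(-1)| <= |x - -1| + 2*|-1| < 1 + 2 = 3.
So |x^2 - (-1)^2| < delta * 3.
We need delta * 3 <= 3/25, i.e. delta <= 3/25/3 = 1/25.
Since 1/25 < 1, this is tighter than 1; take delta = 1/25.
So delta = 1/25 works.

1/25


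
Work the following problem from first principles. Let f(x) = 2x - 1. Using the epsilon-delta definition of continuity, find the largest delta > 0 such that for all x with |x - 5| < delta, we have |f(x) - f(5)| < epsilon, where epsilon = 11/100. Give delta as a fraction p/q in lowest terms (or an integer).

We compute f(5) = 2*(5) - 1 = 9.
|f(x) - f(5)| = |2x - 1 - (9)| = |2(x - 5)| = 2|x - 5|.
We need 2|x - 5| < 11/100, i.e. |x - 5| < 11/100 / 2 = 11/200.
So any delta <= 11/200 works. Conversely, if delta > 11/200, then x = 5 + 11/200 satisfies |x - 5| = 11/200 < delta but |f(x) - f(5)| = 2 * 11/200 = 11/100, which is not < 11/100; so no larger delta works.
Hence the largest such delta is 11/200.

11/200


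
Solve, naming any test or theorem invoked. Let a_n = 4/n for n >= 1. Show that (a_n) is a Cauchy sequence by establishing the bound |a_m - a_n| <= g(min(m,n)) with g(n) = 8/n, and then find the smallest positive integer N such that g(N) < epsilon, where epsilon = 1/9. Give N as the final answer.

For any m, n >= 1, by the triangle inequality:
|a_m - a_n| = |4/m - 4/n| <= 4*1/m + 4*1/n <= 8/min(m,n).
So g(n) = 8/n bounds the Cauchy difference. Since g(n) -> 0, (a_n) is Cauchy.
Now solve g(N) < 1/9: 8/N < 1/9 <=> N > 8 / (1/9) = 72.
The smallest integer strictly greater than 72 is N = 73.
Check: g(73) = 8/73 = 8/73 < 1/9; g(72) = 1/9 >= 1/9. So N = 73.

73


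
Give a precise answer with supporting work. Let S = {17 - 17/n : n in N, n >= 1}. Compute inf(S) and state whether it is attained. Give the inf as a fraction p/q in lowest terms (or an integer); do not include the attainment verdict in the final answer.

Analysis:
- Values: 0, 17/2, 34/3, 51/4, ... strictly increasing.
- Minimum is 0 (n=1); inf = 0 (attained).
- 17 - 17/n -> 17 from below; sup = 17, not attained.
Conclusion: inf(S) = 0, attained in S.

0


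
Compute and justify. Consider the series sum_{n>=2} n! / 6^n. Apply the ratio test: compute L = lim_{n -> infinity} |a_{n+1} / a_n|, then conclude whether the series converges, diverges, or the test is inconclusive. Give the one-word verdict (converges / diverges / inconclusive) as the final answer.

Let a_n denote the general term. Form the ratio a_{n+1}/a_n and simplify:
a_{n+1}/a_n = n/6 + 1/6
Take the limit as n -> infinity: L = infinity.
Since L = infinity > 1 (or L = infinity), the ratio test implies the series diverges.

diverges


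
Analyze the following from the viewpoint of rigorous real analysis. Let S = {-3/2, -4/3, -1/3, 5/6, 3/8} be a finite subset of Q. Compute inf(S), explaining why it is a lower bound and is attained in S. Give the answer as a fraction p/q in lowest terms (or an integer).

S is finite, so inf(S) = min(S).
Sorted increasing:
-3/2, -4/3, -1/3, 3/8, 5/6
The extremum is -3/2.
For every x in S, x >= -3/2. And -3/2 is in S, so it is attained.
Therefore inf(S) = -3/2.

-3/2


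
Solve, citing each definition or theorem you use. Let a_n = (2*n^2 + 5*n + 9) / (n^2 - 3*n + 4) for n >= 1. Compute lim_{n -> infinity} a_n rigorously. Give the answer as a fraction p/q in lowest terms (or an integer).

Divide numerator and denominator by n^2, the highest power:
numerator / n^2 = 2 + 5/n + 9/n^2
denominator / n^2 = 1 - 3/n + 4/n^2
As n -> infinity, all terms of the form c/n^k (k >= 1) tend to 0.
So numerator / n^2 -> 2 and denominator / n^2 -> 1.
Therefore lim a_n = 2.

2


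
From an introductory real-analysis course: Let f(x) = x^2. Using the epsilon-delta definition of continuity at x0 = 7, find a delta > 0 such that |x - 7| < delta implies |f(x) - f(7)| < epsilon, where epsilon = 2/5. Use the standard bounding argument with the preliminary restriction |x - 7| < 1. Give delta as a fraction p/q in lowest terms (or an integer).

Factor: |x^2 - (7)^2| = |x - 7| * |x + 7|.
Impose |x - 7| < 1 first. Then |x + 7| = |(x - 7) + 2*(7)| <= |x - 7| + 2*|7| < 1 + 14 = 15.
So |x^2 - (7)^2| < delta * 15.
We need delta * 15 <= 2/5, i.e. delta <= 2/5/15 = 2/75.
Since 2/75 < 1, this is tighter than 1; take delta = 2/75.
So delta = 2/75 works.

2/75


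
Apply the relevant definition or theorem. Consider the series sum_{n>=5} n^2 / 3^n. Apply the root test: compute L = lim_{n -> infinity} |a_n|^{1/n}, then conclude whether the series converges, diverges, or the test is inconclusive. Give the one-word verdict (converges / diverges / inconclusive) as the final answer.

Let a_n denote the general term. Form |a_n|^(1/n) and simplify:
|a_n|^(1/n) = n^(2/n)/3
Take the limit as n -> infinity: L = 1/3.
Since L = 1/3 < 1, the root test implies convergence.

converges


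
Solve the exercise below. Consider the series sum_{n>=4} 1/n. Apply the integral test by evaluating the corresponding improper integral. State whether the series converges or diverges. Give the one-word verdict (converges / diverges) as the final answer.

Let f(x) = 1/x. Then f is positive, continuous, and decreasing on [4, infinity), so the integral test applies.
Compute the improper integral int_{4}^infinity f(x) dx:
  antiderivative F(x) = log(x).
  As x -> infinity, log(x) -> infinity.
  So int = infinity - log(4) = infinity. By the integral test, the series diverges.

diverges


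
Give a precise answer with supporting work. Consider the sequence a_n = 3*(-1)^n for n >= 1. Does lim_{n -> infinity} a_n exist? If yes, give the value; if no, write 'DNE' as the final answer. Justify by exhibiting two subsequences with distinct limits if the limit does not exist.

Examine the behaviour of a_n along subsequences.
Even-n subsequence a_{2k} = 3 -> 3. Odd-n subsequence a_{2k+1} = -3 -> -3.
Since these two subsequential limits are 3 and -3, distinct, the full sequence cannot converge (a convergent sequence has all subsequences tending to the same limit). So lim a_n does not exist.

DNE


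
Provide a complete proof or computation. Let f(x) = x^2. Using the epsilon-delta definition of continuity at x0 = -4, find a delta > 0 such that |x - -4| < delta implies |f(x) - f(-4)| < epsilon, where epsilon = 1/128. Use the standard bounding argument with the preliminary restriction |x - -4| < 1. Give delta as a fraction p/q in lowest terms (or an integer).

Factor: |x^2 - (-4)^2| = |x - -4| * |x + -4|.
Impose |x - -4| < 1 first. Then |x + -4| = |(x - -4) + 2*(-4)| <= |x - -4| + 2*|-4| < 1 + 8 = 9.
So |x^2 - (-4)^2| < delta * 9.
We need delta * 9 <= 1/128, i.e. delta <= 1/128/9 = 1/1152.
Since 1/1152 < 1, this is tighter than 1; take delta = 1/1152.
So delta = 1/1152 works.

1/1152


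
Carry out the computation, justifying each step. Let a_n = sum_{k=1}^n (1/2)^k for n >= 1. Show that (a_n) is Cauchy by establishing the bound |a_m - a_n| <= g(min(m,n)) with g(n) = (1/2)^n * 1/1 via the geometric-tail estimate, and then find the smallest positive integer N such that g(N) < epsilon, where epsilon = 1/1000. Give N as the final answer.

For m > n >= 1: |a_m - a_n| = sum_{k=n+1}^m (1/2)^k < sum_{k=n+1}^infinity (1/2)^k = (1/2)^(n+1) / (1 - 1/2) = (1/2)^n * (1/2) * (2/1) = (1/2)^n * 1/1.
So g(n) = (1/2)^n / 1. Since g(n) -> 0, (a_n) is Cauchy.
Now solve g(N) < 1/1000: (1/2)^N / 1 < 1/1000 <=> 2^N > 1 / (1 * 1/1000) = 1000.
Check powers of 2: 2^9 = 512 <= 1000, 2^10 = 1024 > 1000.
So the smallest such N is 10. Check: g(10) = 1/(1 * 1024) = 1/1024 < 1/1000.

10
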